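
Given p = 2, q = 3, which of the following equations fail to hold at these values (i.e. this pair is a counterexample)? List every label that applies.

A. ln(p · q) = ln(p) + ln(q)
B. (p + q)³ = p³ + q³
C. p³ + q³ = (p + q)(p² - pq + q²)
B

Evaluating each claim at the given values:
A. LHS = ln(6) ≈ 1.792, RHS = ln(2) + ln(3) ≈ 1.792 → holds here (LHS = RHS)
B. LHS = 125, RHS = 35 → fails here (LHS ≠ RHS)
C. LHS = 35, RHS = 35 → holds here (LHS = RHS)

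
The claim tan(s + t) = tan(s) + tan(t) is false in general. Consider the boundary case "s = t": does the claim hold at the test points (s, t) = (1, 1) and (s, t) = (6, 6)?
No, fails at both test points

At (1, 1): LHS = tan(2) ≈ -2.185 ≠ RHS = 2·tan(1) ≈ 3.115
At (6, 6): LHS = tan(12) ≈ -0.6359 ≠ RHS = 2·tan(6) ≈ -0.582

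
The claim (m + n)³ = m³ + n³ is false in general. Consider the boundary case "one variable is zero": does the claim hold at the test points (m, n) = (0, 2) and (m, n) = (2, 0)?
Yes, holds at both test points

At (0, 2): LHS = 8, RHS = 8 → equal
At (2, 0): LHS = 8, RHS = 8 → equal

So the claim does hold at both of these boundary points, even though it is not an identity.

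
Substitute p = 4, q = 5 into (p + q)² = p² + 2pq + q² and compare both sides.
LHS = (4 + 5)² = 81
RHS = 4² + 2·4·5 + 5² = 81

LHS = RHS: the two sides agree.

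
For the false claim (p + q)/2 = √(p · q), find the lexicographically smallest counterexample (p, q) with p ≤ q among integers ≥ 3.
(p, q) = (3, 4)

Substituting (3, 4) into the claim:
LHS = (3 + 4)/2 = 7/2
RHS = √(3 · 4) = 2·√(3) ≈ 3.464

Since LHS ≠ RHS, this pair disproves the claim, and no lexicographically smaller pair (p ≤ q, integers ≥ 3) does.

For instance (7, 10) is also a counterexample (LHS = 17/2, RHS = √(70) ≈ 8.367), but it's lexicographically larger.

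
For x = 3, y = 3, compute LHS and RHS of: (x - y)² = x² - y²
LHS = (3 - 3)² = 0
RHS = 3² - 3² = 0

LHS = RHS: the two sides agree.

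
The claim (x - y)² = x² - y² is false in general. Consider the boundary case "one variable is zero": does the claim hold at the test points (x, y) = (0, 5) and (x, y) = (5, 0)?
At (0, 5): LHS = 25 ≠ RHS = -25
At (5, 0): LHS = 25, RHS = 25 → equal

Answer: Only at (5, 0)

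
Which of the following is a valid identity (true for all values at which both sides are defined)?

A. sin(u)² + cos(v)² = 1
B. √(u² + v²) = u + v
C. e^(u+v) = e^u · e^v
C

A: fails at (4, 6) — LHS = sin(4)² + cos(6)² ≈ 1.495, RHS = 1.
B: fails at (5, 5) — LHS = 5·√(2) ≈ 7.071, RHS = 10.
C: holds — e.g. at (3, 4), both sides equal e^7 ≈ 1097.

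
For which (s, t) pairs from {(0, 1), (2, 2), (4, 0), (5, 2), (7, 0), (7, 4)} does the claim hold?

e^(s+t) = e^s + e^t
None

Testing each pair:
(0, 1): LHS = e ≈ 2.718, RHS = 1 + e ≈ 3.718 → fails
(2, 2): LHS = e^4 ≈ 54.6, RHS = 2·e^2 ≈ 14.78 → fails
(4, 0): LHS = e^4 ≈ 54.6, RHS = 1 + e^4 ≈ 55.6 → fails
(5, 2): LHS = e^7 ≈ 1097, RHS = e^2 + e^5 ≈ 155.8 → fails
(7, 0): LHS = e^7 ≈ 1097, RHS = 1 + e^7 ≈ 1098 → fails
(7, 4): LHS = e^11 ≈ 59874.1, RHS = e^4 + e^7 ≈ 1151 → fails

No pair satisfies the claim.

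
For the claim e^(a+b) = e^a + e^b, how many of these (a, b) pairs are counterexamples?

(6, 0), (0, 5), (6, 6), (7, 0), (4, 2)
Testing each pair:
(6, 0): LHS = e^6 ≈ 403.4, RHS = 1 + e^6 ≈ 404.4 → counterexample
(0, 5): LHS = e^5 ≈ 148.4, RHS = 1 + e^5 ≈ 149.4 → counterexample
(6, 6): LHS = e^12 ≈ 162754.8, RHS = 2·e^6 ≈ 806.9 → counterexample
(7, 0): LHS = e^7 ≈ 1097, RHS = 1 + e^7 ≈ 1098 → counterexample
(4, 2): LHS = e^6 ≈ 403.4, RHS = e^2 + e^4 ≈ 61.99 → counterexample

That makes 5 counterexamples.

Answer: 5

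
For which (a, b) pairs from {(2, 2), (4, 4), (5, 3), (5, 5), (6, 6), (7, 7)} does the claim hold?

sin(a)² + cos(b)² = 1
Testing each pair:
(2, 2): LHS = cos(2)² + sin(2)² = 1, RHS = 1 → holds
(4, 4): LHS = cos(4)² + sin(4)² = 1, RHS = 1 → holds
(5, 3): LHS = sin(5)² + cos(3)² ≈ 1.9, RHS = 1 → fails
(5, 5): LHS = cos(5)² + sin(5)² = 1, RHS = 1 → holds
(6, 6): LHS = sin(6)² + cos(6)² = 1, RHS = 1 → holds
(7, 7): LHS = sin(7)² + cos(7)² = 1, RHS = 1 → holds

5 of 6 pairs satisfy the claim.

Answer: (2, 2), (4, 4), (5, 5), (6, 6), (7, 7)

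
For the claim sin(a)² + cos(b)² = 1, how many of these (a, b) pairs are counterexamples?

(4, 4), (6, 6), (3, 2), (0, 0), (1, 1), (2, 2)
1

Testing each pair:
(4, 4): LHS = cos(4)² + sin(4)² = 1, RHS = 1 → satisfies claim
(6, 6): LHS = sin(6)² + cos(6)² = 1, RHS = 1 → satisfies claim
(3, 2): LHS = sin(3)² + cos(2)² ≈ 0.1931, RHS = 1 → counterexample
(0, 0): LHS = 1, RHS = 1 → satisfies claim
(1, 1): LHS = cos(1)² + sin(1)² = 1, RHS = 1 → satisfies claim
(2, 2): LHS = cos(2)² + sin(2)² = 1, RHS = 1 → satisfies claim

That makes 1 counterexample.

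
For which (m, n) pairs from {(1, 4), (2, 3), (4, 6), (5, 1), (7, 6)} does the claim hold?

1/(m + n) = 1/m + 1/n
Testing each pair:
(1, 4): LHS = 1/5, RHS = 5/4 → fails
(2, 3): LHS = 1/5, RHS = 5/6 → fails
(4, 6): LHS = 1/10, RHS = 5/12 → fails
(5, 1): LHS = 1/6, RHS = 6/5 → fails
(7, 6): LHS = 1/13, RHS = 13/42 → fails

No pair satisfies the claim.

Answer: None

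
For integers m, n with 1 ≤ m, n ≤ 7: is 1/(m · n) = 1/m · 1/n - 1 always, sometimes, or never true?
The claim fails for every pair in the range. For instance at (m, n) = (5, 2): LHS = 1/10, RHS = -9/10.

Answer: Never true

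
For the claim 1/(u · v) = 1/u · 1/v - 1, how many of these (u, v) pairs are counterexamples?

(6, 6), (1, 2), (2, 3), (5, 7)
Testing each pair:
(6, 6): LHS = 1/36, RHS = -35/36 → counterexample
(1, 2): LHS = 1/2, RHS = -1/2 → counterexample
(2, 3): LHS = 1/6, RHS = -5/6 → counterexample
(5, 7): LHS = 1/35, RHS = -34/35 → counterexample

That makes 4 counterexamples.

Answer: 4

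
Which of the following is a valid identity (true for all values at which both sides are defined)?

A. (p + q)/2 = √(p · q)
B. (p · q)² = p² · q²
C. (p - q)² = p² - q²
A: fails at (1, 5) — LHS = 3, RHS = √(5) ≈ 2.236.
B: holds — e.g. at (4, 5), both sides equal 400.
C: fails at (5, 8) — LHS = 9, RHS = -39.

Answer: B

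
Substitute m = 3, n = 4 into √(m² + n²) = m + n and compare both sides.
LHS = √(3² + 4²) = 5
RHS = 3 + 4 = 7

LHS ≠ RHS, so the equation does not hold here.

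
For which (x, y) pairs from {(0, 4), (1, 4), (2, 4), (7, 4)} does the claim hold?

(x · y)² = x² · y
(0, 4)

Testing each pair:
(0, 4): LHS = 0, RHS = 0 → holds
(1, 4): LHS = 16, RHS = 4 → fails
(2, 4): LHS = 64, RHS = 16 → fails
(7, 4): LHS = 784, RHS = 196 → fails

1 of 4 pairs satisfies the claim.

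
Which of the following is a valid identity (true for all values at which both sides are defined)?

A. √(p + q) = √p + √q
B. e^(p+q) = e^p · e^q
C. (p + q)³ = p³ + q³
A: fails at (1, 1) — LHS = √(2) ≈ 1.414, RHS = 2.
B: holds — e.g. at (1, 3), both sides equal e^4 ≈ 54.6.
C: fails at (6, 7) — LHS = 2197, RHS = 559.

Answer: B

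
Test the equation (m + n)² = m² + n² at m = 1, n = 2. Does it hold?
Fails

Substituting m = 1, n = 2:

LHS = (1 + 2)² = 9
RHS = 1² + 2² = 5

LHS ≠ RHS, so the equation does not hold at this point.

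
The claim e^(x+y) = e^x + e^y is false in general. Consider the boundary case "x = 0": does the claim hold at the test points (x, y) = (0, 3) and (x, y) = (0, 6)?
At (0, 3): LHS = e^3 ≈ 20.09 ≠ RHS = 1 + e^3 ≈ 21.09
At (0, 6): LHS = e^6 ≈ 403.4 ≠ RHS = 1 + e^6 ≈ 404.4

Answer: No, fails at both test points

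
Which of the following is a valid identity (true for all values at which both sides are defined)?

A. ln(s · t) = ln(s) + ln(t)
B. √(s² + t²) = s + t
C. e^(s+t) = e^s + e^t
A: holds — e.g. at (6, 7), both sides equal ln(42) ≈ 3.738.
B: fails at (3, 4) — LHS = 5, RHS = 7.
C: fails at (6, 7) — LHS = e^13 ≈ 442413.4, RHS = e^6 + e^7 ≈ 1500.

Answer: A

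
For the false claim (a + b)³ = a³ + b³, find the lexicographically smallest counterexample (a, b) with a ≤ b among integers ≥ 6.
(a, b) = (6, 6)

Substituting (6, 6) into the claim:
LHS = (6 + 6)³ = 1728
RHS = 6³ + 6³ = 432

Since LHS ≠ RHS, this pair disproves the claim, and no lexicographically smaller pair (a ≤ b, integers ≥ 6) does.

For instance (7, 13) is also a counterexample (LHS = 8000, RHS = 2540), but it's lexicographically larger.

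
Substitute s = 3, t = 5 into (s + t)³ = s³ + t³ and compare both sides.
LHS = (3 + 5)³ = 512
RHS = 3³ + 5³ = 152

LHS ≠ RHS, so the equation does not hold here.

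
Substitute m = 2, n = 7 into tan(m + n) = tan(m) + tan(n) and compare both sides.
LHS = tan(2 + 7) = tan(9) ≈ -0.4523
RHS = tan(2) + tan(7) ≈ -1.314

LHS ≠ RHS (they differ by about 0.8613), so the equation does not hold here.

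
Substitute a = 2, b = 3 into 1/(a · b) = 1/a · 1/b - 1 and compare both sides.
LHS = 1/(2 · 3) = 1/6
RHS = 1/2 · 1/3 - 1 = -5/6

LHS ≠ RHS, so the equation does not hold here.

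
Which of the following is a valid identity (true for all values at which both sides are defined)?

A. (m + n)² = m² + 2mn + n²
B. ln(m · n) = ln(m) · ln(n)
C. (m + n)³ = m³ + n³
A

A: holds — e.g. at (2, 5), both sides equal 49.
B: fails at (2, 4) — LHS = ln(8) ≈ 2.079, RHS = ln(2)·ln(4) ≈ 0.9609.
C: fails at (3, 7) — LHS = 1000, RHS = 370.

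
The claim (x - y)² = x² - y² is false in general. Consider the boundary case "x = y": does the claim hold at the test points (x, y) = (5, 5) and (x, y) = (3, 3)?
Yes, holds at both test points

At (5, 5): LHS = 0, RHS = 0 → equal
At (3, 3): LHS = 0, RHS = 0 → equal

So the claim does hold at both of these boundary points, even though it is not an identity.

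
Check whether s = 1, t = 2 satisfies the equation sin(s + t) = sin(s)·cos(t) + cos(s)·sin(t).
Holds

Substituting s = 1, t = 2:

LHS = sin(1 + 2) = sin(3) ≈ 0.1411
RHS = sin(1)·cos(2) + cos(1)·sin(2) = sin(1)·cos(2) + sin(2)·cos(1) ≈ 0.1411

LHS = RHS, so the equation holds at this point.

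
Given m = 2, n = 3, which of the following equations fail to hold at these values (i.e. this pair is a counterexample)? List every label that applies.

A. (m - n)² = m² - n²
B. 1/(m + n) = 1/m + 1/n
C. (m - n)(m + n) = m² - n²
A, B

Evaluating each claim at the given values:
A. LHS = 1, RHS = -5 → fails here (LHS ≠ RHS)
B. LHS = 1/5, RHS = 5/6 → fails here (LHS ≠ RHS)
C. LHS = -5, RHS = -5 → holds here (LHS = RHS)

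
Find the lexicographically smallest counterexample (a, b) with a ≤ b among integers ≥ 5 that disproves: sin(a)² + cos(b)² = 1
Substituting (5, 6) into the claim:
LHS = sin(5)² + cos(6)² ≈ 1.841
RHS = 1

Since LHS ≠ RHS, this pair disproves the claim, and no lexicographically smaller pair (a ≤ b, integers ≥ 5) does.

For instance (5, 8) is also a counterexample (LHS = cos(8)² + sin(5)² ≈ 0.9407, RHS = 1), but it's lexicographically larger.

Answer: (a, b) = (5, 6)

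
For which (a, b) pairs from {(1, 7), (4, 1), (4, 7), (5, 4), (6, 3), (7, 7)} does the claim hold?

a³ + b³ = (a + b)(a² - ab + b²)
All pairs

Testing each pair:
(1, 7): LHS = 344, RHS = 344 → holds
(4, 1): LHS = 65, RHS = 65 → holds
(4, 7): LHS = 407, RHS = 407 → holds
(5, 4): LHS = 189, RHS = 189 → holds
(6, 3): LHS = 243, RHS = 243 → holds
(7, 7): LHS = 686, RHS = 686 → holds

Every pair satisfies the claim.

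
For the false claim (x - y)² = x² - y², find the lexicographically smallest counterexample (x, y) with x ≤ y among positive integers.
At (1, 1): both sides equal 0, so it holds there.

Substituting (1, 2) into the claim:
LHS = (1 - 2)² = 1
RHS = 1² - 2² = -3

Since LHS ≠ RHS, this pair disproves the claim, and no lexicographically smaller pair (x ≤ y, positive integers) does.

For instance (1, 7) is also a counterexample (LHS = 36, RHS = -48), but it's lexicographically larger.

Answer: (x, y) = (1, 2)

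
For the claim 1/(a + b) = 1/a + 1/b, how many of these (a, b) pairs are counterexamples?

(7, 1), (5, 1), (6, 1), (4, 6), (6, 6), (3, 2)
6

Testing each pair:
(7, 1): LHS = 1/8, RHS = 8/7 → counterexample
(5, 1): LHS = 1/6, RHS = 6/5 → counterexample
(6, 1): LHS = 1/7, RHS = 7/6 → counterexample
(4, 6): LHS = 1/10, RHS = 5/12 → counterexample
(6, 6): LHS = 1/12, RHS = 1/3 → counterexample
(3, 2): LHS = 1/5, RHS = 5/6 → counterexample

That makes 6 counterexamples.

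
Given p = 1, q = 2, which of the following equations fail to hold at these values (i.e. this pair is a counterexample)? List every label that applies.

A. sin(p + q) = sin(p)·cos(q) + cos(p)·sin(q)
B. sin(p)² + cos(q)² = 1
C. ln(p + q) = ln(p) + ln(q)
B, C

Evaluating each claim at the given values:
A. LHS = sin(3) ≈ 0.1411, RHS = sin(1)·cos(2) + sin(2)·cos(1) ≈ 0.1411 → holds here (LHS = RHS)
B. LHS = cos(2)² + sin(1)² ≈ 0.8813, RHS = 1 → fails here (LHS ≠ RHS)
C. LHS = ln(3) ≈ 1.099, RHS = ln(2) ≈ 0.6931 → fails here (LHS ≠ RHS)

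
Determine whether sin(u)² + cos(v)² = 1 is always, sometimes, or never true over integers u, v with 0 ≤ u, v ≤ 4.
It holds at (u, v) = (0, 0) (both sides equal 1), but fails at (u, v) = (2, 0) (LHS = sin(2)² + 1 ≈ 1.827, RHS = 1).

Answer: Sometimes true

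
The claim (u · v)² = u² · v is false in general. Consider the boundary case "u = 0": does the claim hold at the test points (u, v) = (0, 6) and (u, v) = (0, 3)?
Yes, holds at both test points

At (0, 6): LHS = 0, RHS = 0 → equal
At (0, 3): LHS = 0, RHS = 0 → equal

So the claim does hold at both of these boundary points, even though it is not an identity.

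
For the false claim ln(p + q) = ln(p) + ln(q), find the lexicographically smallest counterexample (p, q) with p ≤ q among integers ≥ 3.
Substituting (3, 3) into the claim:
LHS = ln(3 + 3) = ln(6) ≈ 1.792
RHS = ln(3) + ln(3) = 2·ln(3) ≈ 2.197

Since LHS ≠ RHS, this pair disproves the claim, and no lexicographically smaller pair (p ≤ q, integers ≥ 3) does.

For instance (6, 6) is also a counterexample (LHS = ln(12) ≈ 2.485, RHS = 2·ln(6) ≈ 3.584), but it's lexicographically larger.

Answer: (p, q) = (3, 3)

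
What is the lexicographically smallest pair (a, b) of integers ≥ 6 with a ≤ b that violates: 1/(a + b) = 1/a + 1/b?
Substituting (6, 6) into the claim:
LHS = 1/(6 + 6) = 1/12
RHS = 1/6 + 1/6 = 1/3

Since LHS ≠ RHS, this pair disproves the claim, and no lexicographically smaller pair (a ≤ b, integers ≥ 6) does.

For instance (7, 12) is also a counterexample (LHS = 1/19, RHS = 19/84), but it's lexicographically larger.

Answer: (a, b) = (6, 6)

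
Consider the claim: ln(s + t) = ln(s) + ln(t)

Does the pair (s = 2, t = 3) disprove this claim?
Yes

Substituting s = 2, t = 3:
LHS = ln(2 + 3) = ln(5) ≈ 1.609
RHS = ln(2) + ln(3) ≈ 1.792

Since LHS ≠ RHS, this pair disproves the claim.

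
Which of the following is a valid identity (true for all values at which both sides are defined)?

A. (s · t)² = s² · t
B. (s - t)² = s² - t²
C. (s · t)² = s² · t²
A: fails at (4, 5) — LHS = 400, RHS = 80.
B: fails at (3, 4) — LHS = 1, RHS = -7.
C: holds — e.g. at (4, 6), both sides equal 576.

Answer: C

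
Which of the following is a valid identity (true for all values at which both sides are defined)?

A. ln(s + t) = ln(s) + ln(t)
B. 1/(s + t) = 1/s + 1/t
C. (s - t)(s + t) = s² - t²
C

A: fails at (6, 7) — LHS = ln(13) ≈ 2.565, RHS = ln(6) + ln(7) ≈ 3.738.
B: fails at (2, 4) — LHS = 1/6, RHS = 3/4.
C: holds — e.g. at (1, 3), both sides equal -8.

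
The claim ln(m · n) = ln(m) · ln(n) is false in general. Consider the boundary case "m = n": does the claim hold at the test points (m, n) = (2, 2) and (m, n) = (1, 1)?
Only at (1, 1)

At (2, 2): LHS = ln(4) ≈ 1.386 ≠ RHS = ln(2)² ≈ 0.4805
At (1, 1): LHS = 0, RHS = 0 → equal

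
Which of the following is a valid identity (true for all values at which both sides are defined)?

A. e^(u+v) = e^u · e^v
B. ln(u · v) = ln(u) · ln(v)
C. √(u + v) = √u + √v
A

A: holds — e.g. at (3, 7), both sides equal e^10 ≈ 22026.5.
B: fails at (4, 5) — LHS = ln(20) ≈ 2.996, RHS = ln(4)·ln(5) ≈ 2.231.
C: fails at (3, 3) — LHS = √(6) ≈ 2.449, RHS = 2·√(3) ≈ 3.464.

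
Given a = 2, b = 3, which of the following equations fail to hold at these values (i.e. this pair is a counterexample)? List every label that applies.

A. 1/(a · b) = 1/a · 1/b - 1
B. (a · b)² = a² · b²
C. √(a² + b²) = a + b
A, C

Evaluating each claim at the given values:
A. LHS = 1/6, RHS = -5/6 → fails here (LHS ≠ RHS)
B. LHS = 36, RHS = 36 → holds here (LHS = RHS)
C. LHS = √(13) ≈ 3.606, RHS = 5 → fails here (LHS ≠ RHS)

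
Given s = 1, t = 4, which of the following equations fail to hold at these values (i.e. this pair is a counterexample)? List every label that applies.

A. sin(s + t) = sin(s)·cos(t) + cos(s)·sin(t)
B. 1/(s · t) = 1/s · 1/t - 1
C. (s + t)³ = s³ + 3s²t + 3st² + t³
B

Evaluating each claim at the given values:
A. LHS = sin(5) ≈ -0.9589, RHS = sin(1)·cos(4) + sin(4)·cos(1) ≈ -0.9589 → holds here (LHS = RHS)
B. LHS = 1/4, RHS = -3/4 → fails here (LHS ≠ RHS)
C. LHS = 125, RHS = 125 → holds here (LHS = RHS)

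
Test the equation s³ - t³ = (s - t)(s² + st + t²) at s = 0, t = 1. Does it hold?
Holds

Substituting s = 0, t = 1:

LHS = 0³ - 1³ = -1
RHS = (0 - 1)(0² + 0·1 + 1²) = -1

LHS = RHS, so the equation holds at this point.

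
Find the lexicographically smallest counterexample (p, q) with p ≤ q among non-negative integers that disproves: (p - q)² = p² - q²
(p, q) = (0, 1)

At (0, 0): both sides equal 0, so it holds there.

Substituting (0, 1) into the claim:
LHS = (0 - 1)² = 1
RHS = 0² - 1² = -1

Since LHS ≠ RHS, this pair disproves the claim, and no lexicographically smaller pair (p ≤ q, non-negative integers) does.

For instance (2, 4) is also a counterexample (LHS = 4, RHS = -12), but it's lexicographically larger.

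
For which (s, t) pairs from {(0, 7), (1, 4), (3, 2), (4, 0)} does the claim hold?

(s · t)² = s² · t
Testing each pair:
(0, 7): LHS = 0, RHS = 0 → holds
(1, 4): LHS = 16, RHS = 4 → fails
(3, 2): LHS = 36, RHS = 18 → fails
(4, 0): LHS = 0, RHS = 0 → holds

2 of 4 pairs satisfy the claim.

Answer: (0, 7), (4, 0)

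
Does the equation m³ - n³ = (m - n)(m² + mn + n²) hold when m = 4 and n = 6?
Holds

Substituting m = 4, n = 6:

LHS = 4³ - 6³ = -152
RHS = (4 - 6)(4² + 4·6 + 6²) = -152

LHS = RHS, so the equation holds at this point.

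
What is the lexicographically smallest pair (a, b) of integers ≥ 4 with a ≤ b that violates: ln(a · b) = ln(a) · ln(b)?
Substituting (4, 4) into the claim:
LHS = ln(4 · 4) = ln(16) ≈ 2.773
RHS = ln(4) · ln(4) = ln(4)² ≈ 1.922

Since LHS ≠ RHS, this pair disproves the claim, and no lexicographically smaller pair (a ≤ b, integers ≥ 4) does.

For instance (10, 11) is also a counterexample (LHS = ln(110) ≈ 4.7, RHS = ln(10)·ln(11) ≈ 5.521), but it's lexicographically larger.

Answer: (a, b) = (4, 4)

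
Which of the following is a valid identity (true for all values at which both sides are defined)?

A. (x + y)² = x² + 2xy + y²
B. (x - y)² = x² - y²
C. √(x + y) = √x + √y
A: holds — e.g. at (5, 5), both sides equal 100.
B: fails at (1, 4) — LHS = 9, RHS = -15.
C: fails at (4, 5) — LHS = 3, RHS = 2 + √(5) ≈ 4.236.

Answer: A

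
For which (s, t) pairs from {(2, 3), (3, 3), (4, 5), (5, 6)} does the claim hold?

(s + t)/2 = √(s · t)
(3, 3)

Testing each pair:
(2, 3): LHS = 5/2, RHS = √(6) ≈ 2.449 → fails
(3, 3): LHS = 3, RHS = 3 → holds
(4, 5): LHS = 9/2, RHS = 2·√(5) ≈ 4.472 → fails
(5, 6): LHS = 11/2, RHS = √(30) ≈ 5.477 → fails

1 of 4 pairs satisfies the claim.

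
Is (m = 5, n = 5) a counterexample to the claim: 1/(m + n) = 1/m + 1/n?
Yes

Substituting m = 5, n = 5:
LHS = 1/(5 + 5) = 1/10
RHS = 1/5 + 1/5 = 2/5

Since LHS ≠ RHS, this pair disproves the claim.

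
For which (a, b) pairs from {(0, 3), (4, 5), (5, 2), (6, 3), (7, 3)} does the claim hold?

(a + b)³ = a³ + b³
(0, 3)

Testing each pair:
(0, 3): LHS = 27, RHS = 27 → holds
(4, 5): LHS = 729, RHS = 189 → fails
(5, 2): LHS = 343, RHS = 133 → fails
(6, 3): LHS = 729, RHS = 243 → fails
(7, 3): LHS = 1000, RHS = 370 → fails

1 of 5 pairs satisfies the claim.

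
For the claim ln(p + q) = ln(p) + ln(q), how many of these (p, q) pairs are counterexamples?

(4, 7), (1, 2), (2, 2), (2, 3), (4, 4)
4

Testing each pair:
(4, 7): LHS = ln(11) ≈ 2.398, RHS = ln(4) + ln(7) ≈ 3.332 → counterexample
(1, 2): LHS = ln(3) ≈ 1.099, RHS = ln(2) ≈ 0.6931 → counterexample
(2, 2): LHS = ln(4) ≈ 1.386, RHS = 2·ln(2) ≈ 1.386 → satisfies claim
(2, 3): LHS = ln(5) ≈ 1.609, RHS = ln(2) + ln(3) ≈ 1.792 → counterexample
(4, 4): LHS = ln(8) ≈ 2.079, RHS = 2·ln(4) ≈ 2.773 → counterexample

That makes 4 counterexamples.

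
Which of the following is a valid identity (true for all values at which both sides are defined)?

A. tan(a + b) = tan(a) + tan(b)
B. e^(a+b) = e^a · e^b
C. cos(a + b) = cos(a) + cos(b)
A: fails at (1, 1) — LHS = tan(2) ≈ -2.185, RHS = 2·tan(1) ≈ 3.115.
B: holds — e.g. at (3, 5), both sides equal e^8 ≈ 2981.
C: fails at (4, 5) — LHS = cos(9) ≈ -0.9111, RHS = cos(4) + cos(5) ≈ -0.37.

Answer: B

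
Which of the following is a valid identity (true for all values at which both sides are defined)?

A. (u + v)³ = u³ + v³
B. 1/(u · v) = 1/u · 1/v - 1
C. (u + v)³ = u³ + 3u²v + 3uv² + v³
C

A: fails at (1, 5) — LHS = 216, RHS = 126.
B: fails at (2, 4) — LHS = 1/8, RHS = -7/8.
C: holds — e.g. at (1, 2), both sides equal 27.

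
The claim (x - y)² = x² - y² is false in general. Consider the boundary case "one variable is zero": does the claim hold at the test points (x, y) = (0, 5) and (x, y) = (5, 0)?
At (0, 5): LHS = 25 ≠ RHS = -25
At (5, 0): LHS = 25, RHS = 25 → equal

Answer: Only at (5, 0)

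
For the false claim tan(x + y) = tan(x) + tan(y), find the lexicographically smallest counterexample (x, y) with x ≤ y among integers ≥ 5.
(x, y) = (5, 5)

Substituting (5, 5) into the claim:
LHS = tan(5 + 5) = tan(10) ≈ 0.6484
RHS = tan(5) + tan(5) = 2·tan(5) ≈ -6.761

Since LHS ≠ RHS, this pair disproves the claim, and no lexicographically smaller pair (x ≤ y, integers ≥ 5) does.

For instance (6, 10) is also a counterexample (LHS = tan(16) ≈ 0.3006, RHS = tan(6) + tan(10) ≈ 0.3574), but it's lexicographically larger.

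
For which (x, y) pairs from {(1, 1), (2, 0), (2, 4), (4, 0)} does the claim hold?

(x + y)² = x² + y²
(2, 0), (4, 0)

Testing each pair:
(1, 1): LHS = 4, RHS = 2 → fails
(2, 0): LHS = 4, RHS = 4 → holds
(2, 4): LHS = 36, RHS = 20 → fails
(4, 0): LHS = 16, RHS = 16 → holds

2 of 4 pairs satisfy the claim.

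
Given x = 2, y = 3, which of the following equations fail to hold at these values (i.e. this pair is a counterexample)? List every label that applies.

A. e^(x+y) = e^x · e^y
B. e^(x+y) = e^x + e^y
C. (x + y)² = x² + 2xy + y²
B

Evaluating each claim at the given values:
A. LHS = e^5 ≈ 148.4, RHS = e^5 ≈ 148.4 → holds here (LHS = RHS)
B. LHS = e^5 ≈ 148.4, RHS = e^2 + e^3 ≈ 27.47 → fails here (LHS ≠ RHS)
C. LHS = 25, RHS = 25 → holds here (LHS = RHS)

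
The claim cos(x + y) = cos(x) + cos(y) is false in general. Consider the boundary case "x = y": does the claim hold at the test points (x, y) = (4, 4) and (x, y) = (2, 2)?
At (4, 4): LHS = cos(8) ≈ -0.1455 ≠ RHS = 2·cos(4) ≈ -1.307
At (2, 2): LHS = cos(4) ≈ -0.6536 ≠ RHS = 2·cos(2) ≈ -0.8323

Answer: No, fails at both test points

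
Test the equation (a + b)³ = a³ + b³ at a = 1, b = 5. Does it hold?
Substituting a = 1, b = 5:

LHS = (1 + 5)³ = 216
RHS = 1³ + 5³ = 126

LHS ≠ RHS, so the equation does not hold at this point.

Answer: Fails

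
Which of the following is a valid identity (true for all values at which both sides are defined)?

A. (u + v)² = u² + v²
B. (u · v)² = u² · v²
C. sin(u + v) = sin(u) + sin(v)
A: fails at (3, 5) — LHS = 64, RHS = 34.
B: holds — e.g. at (1, 1), both sides equal 1.
C: fails at (3, 7) — LHS = sin(10) ≈ -0.544, RHS = sin(3) + sin(7) ≈ 0.7981.

Answer: B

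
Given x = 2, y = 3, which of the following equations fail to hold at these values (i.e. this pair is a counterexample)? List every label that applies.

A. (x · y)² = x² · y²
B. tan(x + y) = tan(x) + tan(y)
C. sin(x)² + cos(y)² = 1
Evaluating each claim at the given values:
A. LHS = 36, RHS = 36 → holds here (LHS = RHS)
B. LHS = tan(5) ≈ -3.381, RHS = tan(2) + tan(3) ≈ -2.328 → fails here (LHS ≠ RHS)
C. LHS = sin(2)² + cos(3)² ≈ 1.807, RHS = 1 → fails here (LHS ≠ RHS)

Answer: B, C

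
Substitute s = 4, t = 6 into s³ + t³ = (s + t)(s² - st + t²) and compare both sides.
LHS = 4³ + 6³ = 280
RHS = (4 + 6)(4² - 4·6 + 6²) = 280

LHS = RHS: the two sides agree.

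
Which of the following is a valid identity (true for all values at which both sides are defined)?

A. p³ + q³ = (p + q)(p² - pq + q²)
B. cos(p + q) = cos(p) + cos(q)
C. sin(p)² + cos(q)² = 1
A: holds — e.g. at (1, 2), both sides equal 9.
B: fails at (3, 3) — LHS = cos(6) ≈ 0.9602, RHS = 2·cos(3) ≈ -1.98.
C: fails at (1, 5) — LHS = cos(5)² + sin(1)² ≈ 0.7885, RHS = 1.

Answer: A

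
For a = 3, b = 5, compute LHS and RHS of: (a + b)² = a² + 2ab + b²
LHS = (3 + 5)² = 64
RHS = 3² + 2·3·5 + 5² = 64

LHS = RHS: the two sides agree.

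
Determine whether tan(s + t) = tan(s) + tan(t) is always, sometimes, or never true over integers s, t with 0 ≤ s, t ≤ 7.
Sometimes true

It holds at (s, t) = (4, 0) (both sides equal tan(4) ≈ 1.158), but fails at (s, t) = (1, 3) (LHS = tan(4) ≈ 1.158, RHS = tan(3) + tan(1) ≈ 1.415).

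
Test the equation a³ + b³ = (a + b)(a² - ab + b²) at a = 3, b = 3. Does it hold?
Holds

Substituting a = 3, b = 3:

LHS = 3³ + 3³ = 54
RHS = (3 + 3)(3² - 3·3 + 3²) = 54

LHS = RHS, so the equation holds at this point.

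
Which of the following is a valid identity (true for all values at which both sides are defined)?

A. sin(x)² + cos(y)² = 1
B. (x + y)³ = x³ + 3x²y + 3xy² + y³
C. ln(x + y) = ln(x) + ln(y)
A: fails at (2, 7) — LHS = cos(7)² + sin(2)² ≈ 1.395, RHS = 1.
B: holds — e.g. at (1, 1), both sides equal 8.
C: fails at (2, 3) — LHS = ln(5) ≈ 1.609, RHS = ln(2) + ln(3) ≈ 1.792.

Answer: B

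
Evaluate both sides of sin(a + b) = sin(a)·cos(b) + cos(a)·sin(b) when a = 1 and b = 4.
LHS = sin(1 + 4) = sin(5) ≈ -0.9589
RHS = sin(1)·cos(4) + cos(1)·sin(4) = sin(1)·cos(4) + sin(4)·cos(1) ≈ -0.9589

LHS = RHS: the two sides agree.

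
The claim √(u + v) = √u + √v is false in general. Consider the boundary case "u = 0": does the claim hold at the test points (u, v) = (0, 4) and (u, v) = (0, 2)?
At (0, 4): LHS = 2, RHS = 2 → equal
At (0, 2): LHS = √(2) ≈ 1.414, RHS = √(2) ≈ 1.414 → equal

So the claim does hold at both of these boundary points, even though it is not an identity.

Answer: Yes, holds at both test points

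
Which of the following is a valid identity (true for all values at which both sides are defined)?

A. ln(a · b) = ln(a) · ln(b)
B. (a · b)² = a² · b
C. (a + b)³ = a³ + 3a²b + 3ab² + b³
A: fails at (2, 4) — LHS = ln(8) ≈ 2.079, RHS = ln(2)·ln(4) ≈ 0.9609.
B: fails at (3, 4) — LHS = 144, RHS = 36.
C: holds — e.g. at (2, 2), both sides equal 64.

Answer: C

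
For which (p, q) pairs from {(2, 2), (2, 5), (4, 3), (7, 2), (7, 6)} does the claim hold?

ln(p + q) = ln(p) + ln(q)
(2, 2)

Testing each pair:
(2, 2): LHS = ln(4) ≈ 1.386, RHS = 2·ln(2) ≈ 1.386 → holds
(2, 5): LHS = ln(7) ≈ 1.946, RHS = ln(2) + ln(5) ≈ 2.303 → fails
(4, 3): LHS = ln(7) ≈ 1.946, RHS = ln(3) + ln(4) ≈ 2.485 → fails
(7, 2): LHS = ln(9) ≈ 2.197, RHS = ln(2) + ln(7) ≈ 2.639 → fails
(7, 6): LHS = ln(13) ≈ 2.565, RHS = ln(6) + ln(7) ≈ 3.738 → fails

1 of 5 pairs satisfies the claim.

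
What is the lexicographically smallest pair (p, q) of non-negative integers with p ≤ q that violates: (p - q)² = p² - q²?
At (0, 0): both sides equal 0, so it holds there.

Substituting (0, 1) into the claim:
LHS = (0 - 1)² = 1
RHS = 0² - 1² = -1

Since LHS ≠ RHS, this pair disproves the claim, and no lexicographically smaller pair (p ≤ q, non-negative integers) does.

For instance (0, 3) is also a counterexample (LHS = 9, RHS = -9), but it's lexicographically larger.

Answer: (p, q) = (0, 1)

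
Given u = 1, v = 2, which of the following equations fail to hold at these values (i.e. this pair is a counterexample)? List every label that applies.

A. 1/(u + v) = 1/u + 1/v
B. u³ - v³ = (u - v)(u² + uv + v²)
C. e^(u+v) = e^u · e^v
A

Evaluating each claim at the given values:
A. LHS = 1/3, RHS = 3/2 → fails here (LHS ≠ RHS)
B. LHS = -7, RHS = -7 → holds here (LHS = RHS)
C. LHS = e^3 ≈ 20.09, RHS = e^3 ≈ 20.09 → holds here (LHS = RHS)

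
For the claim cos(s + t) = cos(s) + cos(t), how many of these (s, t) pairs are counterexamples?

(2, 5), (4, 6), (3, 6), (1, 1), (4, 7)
5

Testing each pair:
(2, 5): LHS = cos(7) ≈ 0.7539, RHS = cos(2) + cos(5) ≈ -0.1325 → counterexample
(4, 6): LHS = cos(10) ≈ -0.8391, RHS = cos(4) + cos(6) ≈ 0.3065 → counterexample
(3, 6): LHS = cos(9) ≈ -0.9111, RHS = cos(3) + cos(6) ≈ -0.02982 → counterexample
(1, 1): LHS = cos(2) ≈ -0.4161, RHS = 2·cos(1) ≈ 1.081 → counterexample
(4, 7): LHS = cos(11) ≈ 0.004426, RHS = cos(4) + cos(7) ≈ 0.1003 → counterexample

That makes 5 counterexamples.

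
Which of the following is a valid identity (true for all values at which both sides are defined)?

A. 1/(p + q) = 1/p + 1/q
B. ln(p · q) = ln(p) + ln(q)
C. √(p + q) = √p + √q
A: fails at (2, 3) — LHS = 1/5, RHS = 5/6.
B: holds — e.g. at (3, 7), both sides equal ln(21) ≈ 3.045.
C: fails at (4, 4) — LHS = 2·√(2) ≈ 2.828, RHS = 4.

Answer: B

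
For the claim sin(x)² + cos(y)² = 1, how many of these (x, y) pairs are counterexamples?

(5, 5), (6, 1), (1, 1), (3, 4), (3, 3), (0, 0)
Testing each pair:
(5, 5): LHS = cos(5)² + sin(5)² = 1, RHS = 1 → satisfies claim
(6, 1): LHS = sin(6)² + cos(1)² ≈ 0.37, RHS = 1 → counterexample
(1, 1): LHS = cos(1)² + sin(1)² = 1, RHS = 1 → satisfies claim
(3, 4): LHS = sin(3)² + cos(4)² ≈ 0.4472, RHS = 1 → counterexample
(3, 3): LHS = sin(3)² + cos(3)² = 1, RHS = 1 → satisfies claim
(0, 0): LHS = 1, RHS = 1 → satisfies claim

That makes 2 counterexamples.

Answer: 2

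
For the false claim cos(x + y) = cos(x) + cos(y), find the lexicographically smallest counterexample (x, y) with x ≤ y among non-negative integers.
Substituting (0, 0) into the claim:
LHS = cos(0 + 0) = 1
RHS = cos(0) + cos(0) = 2

Since LHS ≠ RHS, this pair disproves the claim, and no lexicographically smaller pair (x ≤ y, non-negative integers) does.

For instance (1, 6) is also a counterexample (LHS = cos(7) ≈ 0.7539, RHS = cos(1) + cos(6) ≈ 1.5), but it's lexicographically larger.

Answer: (x, y) = (0, 0)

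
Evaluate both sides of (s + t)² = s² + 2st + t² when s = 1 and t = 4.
LHS = (1 + 4)² = 25
RHS = 1² + 2·1·4 + 4² = 25

LHS = RHS: the two sides agree.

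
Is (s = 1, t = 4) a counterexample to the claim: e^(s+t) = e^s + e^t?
Substituting s = 1, t = 4:
LHS = e^(1+4) = e^5 ≈ 148.4
RHS = e^1 + e^4 = e + e^4 ≈ 57.32

Since LHS ≠ RHS, this pair disproves the claim.

Answer: Yes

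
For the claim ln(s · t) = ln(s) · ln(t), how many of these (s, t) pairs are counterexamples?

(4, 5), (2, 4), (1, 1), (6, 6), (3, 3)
Testing each pair:
(4, 5): LHS = ln(20) ≈ 2.996, RHS = ln(4)·ln(5) ≈ 2.231 → counterexample
(2, 4): LHS = ln(8) ≈ 2.079, RHS = ln(2)·ln(4) ≈ 0.9609 → counterexample
(1, 1): LHS = 0, RHS = 0 → satisfies claim
(6, 6): LHS = ln(36) ≈ 3.584, RHS = ln(6)² ≈ 3.21 → counterexample
(3, 3): LHS = ln(9) ≈ 2.197, RHS = ln(3)² ≈ 1.207 → counterexample

That makes 4 counterexamples.

Answer: 4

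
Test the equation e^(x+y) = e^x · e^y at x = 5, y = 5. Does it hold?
Holds

Substituting x = 5, y = 5:

LHS = e^(5+5) = e^10 ≈ 22026.5
RHS = e^5 · e^5 = e^10 ≈ 22026.5

LHS = RHS, so the equation holds at this point.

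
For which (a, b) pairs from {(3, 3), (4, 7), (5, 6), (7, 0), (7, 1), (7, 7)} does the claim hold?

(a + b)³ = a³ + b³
(7, 0)

Testing each pair:
(3, 3): LHS = 216, RHS = 54 → fails
(4, 7): LHS = 1331, RHS = 407 → fails
(5, 6): LHS = 1331, RHS = 341 → fails
(7, 0): LHS = 343, RHS = 343 → holds
(7, 1): LHS = 512, RHS = 344 → fails
(7, 7): LHS = 2744, RHS = 686 → fails

1 of 6 pairs satisfies the claim.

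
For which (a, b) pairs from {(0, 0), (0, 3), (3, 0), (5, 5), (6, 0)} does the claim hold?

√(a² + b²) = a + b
Testing each pair:
(0, 0): LHS = 0, RHS = 0 → holds
(0, 3): LHS = 3, RHS = 3 → holds
(3, 0): LHS = 3, RHS = 3 → holds
(5, 5): LHS = 5·√(2) ≈ 7.071, RHS = 10 → fails
(6, 0): LHS = 6, RHS = 6 → holds

4 of 5 pairs satisfy the claim.

Answer: (0, 0), (0, 3), (3, 0), (6, 0)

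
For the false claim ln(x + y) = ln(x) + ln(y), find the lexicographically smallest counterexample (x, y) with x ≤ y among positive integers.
(x, y) = (1, 1)

Substituting (1, 1) into the claim:
LHS = ln(1 + 1) = ln(2) ≈ 0.6931
RHS = ln(1) + ln(1) = 0

Since LHS ≠ RHS, this pair disproves the claim, and no lexicographically smaller pair (x ≤ y, positive integers) does.

For instance (1, 2) is also a counterexample (LHS = ln(3) ≈ 1.099, RHS = ln(2) ≈ 0.6931), but it's lexicographically larger.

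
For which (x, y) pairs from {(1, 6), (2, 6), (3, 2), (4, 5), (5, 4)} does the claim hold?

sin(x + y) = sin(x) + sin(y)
None

Testing each pair:
(1, 6): LHS = sin(7) ≈ 0.657, RHS = sin(6) + sin(1) ≈ 0.5621 → fails
(2, 6): LHS = sin(8) ≈ 0.9894, RHS = sin(6) + sin(2) ≈ 0.6299 → fails
(3, 2): LHS = sin(5) ≈ -0.9589, RHS = sin(3) + sin(2) ≈ 1.05 → fails
(4, 5): LHS = sin(9) ≈ 0.4121, RHS = sin(5) + sin(4) ≈ -1.716 → fails
(5, 4): LHS = sin(9) ≈ 0.4121, RHS = sin(5) + sin(4) ≈ -1.716 → fails

No pair satisfies the claim.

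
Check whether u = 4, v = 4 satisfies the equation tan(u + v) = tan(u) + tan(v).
Substituting u = 4, v = 4:

LHS = tan(4 + 4) = tan(8) ≈ -6.8
RHS = tan(4) + tan(4) = 2·tan(4) ≈ 2.316

LHS ≠ RHS, so the equation does not hold at this point.

Answer: Fails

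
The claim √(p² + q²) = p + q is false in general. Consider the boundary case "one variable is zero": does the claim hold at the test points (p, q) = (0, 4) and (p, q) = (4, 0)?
At (0, 4): LHS = 4, RHS = 4 → equal
At (4, 0): LHS = 4, RHS = 4 → equal

So the claim does hold at both of these boundary points, even though it is not an identity.

Answer: Yes, holds at both test points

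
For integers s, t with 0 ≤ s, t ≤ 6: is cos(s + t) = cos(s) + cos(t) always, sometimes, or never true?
Never true

The claim fails for every pair in the range. For instance at (s, t) = (0, 5): LHS = cos(5) ≈ 0.2837, RHS = cos(5) + 1 ≈ 1.284.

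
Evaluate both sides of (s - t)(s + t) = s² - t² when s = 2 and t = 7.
LHS = (2 - 7)(2 + 7) = -45
RHS = 2² - 7² = -45

LHS = RHS: the two sides agree.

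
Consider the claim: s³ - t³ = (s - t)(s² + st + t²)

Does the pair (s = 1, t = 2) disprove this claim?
No

Substituting s = 1, t = 2:
LHS = 1³ - 2³ = -7
RHS = (1 - 2)(1² + 1·2 + 2²) = -7

The sides agree, so this pair does not disprove the claim.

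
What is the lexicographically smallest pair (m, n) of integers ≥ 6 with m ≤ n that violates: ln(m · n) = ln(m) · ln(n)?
(m, n) = (6, 6)

Substituting (6, 6) into the claim:
LHS = ln(6 · 6) = ln(36) ≈ 3.584
RHS = ln(6) · ln(6) = ln(6)² ≈ 3.21

Since LHS ≠ RHS, this pair disproves the claim, and no lexicographically smaller pair (m ≤ n, integers ≥ 6) does.

For instance (9, 9) is also a counterexample (LHS = ln(81) ≈ 4.394, RHS = ln(9)² ≈ 4.828), but it's lexicographically larger.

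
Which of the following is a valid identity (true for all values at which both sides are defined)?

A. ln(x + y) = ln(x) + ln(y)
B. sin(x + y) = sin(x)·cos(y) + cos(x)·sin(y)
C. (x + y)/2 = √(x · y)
B

A: fails at (3, 7) — LHS = ln(10) ≈ 2.303, RHS = ln(3) + ln(7) ≈ 3.045.
B: holds — e.g. at (2, 2), both sides equal sin(4) ≈ -0.7568.
C: fails at (1, 3) — LHS = 2, RHS = √(3) ≈ 1.732.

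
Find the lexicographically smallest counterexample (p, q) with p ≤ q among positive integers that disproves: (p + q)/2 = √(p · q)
(p, q) = (1, 2)

Substituting (1, 2) into the claim:
LHS = (1 + 2)/2 = 3/2
RHS = √(1 · 2) = √(2) ≈ 1.414

Since LHS ≠ RHS, this pair disproves the claim, and no lexicographically smaller pair (p ≤ q, positive integers) does.

For instance (4, 7) is also a counterexample (LHS = 11/2, RHS = 2·√(7) ≈ 5.292), but it's lexicographically larger.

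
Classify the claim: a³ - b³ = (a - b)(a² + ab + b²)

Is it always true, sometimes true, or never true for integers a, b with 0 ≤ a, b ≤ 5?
The identity holds for every pair in the range. For instance at (a, b) = (5, 1): both sides equal 124.

Answer: Always true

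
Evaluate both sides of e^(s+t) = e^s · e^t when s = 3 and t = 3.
LHS = e^(3+3) = e^6 ≈ 403.4
RHS = e^3 · e^3 = e^6 ≈ 403.4

LHS = RHS: the two sides agree.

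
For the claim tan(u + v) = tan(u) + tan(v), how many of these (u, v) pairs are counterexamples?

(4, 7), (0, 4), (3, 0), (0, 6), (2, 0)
Testing each pair:
(4, 7): LHS = tan(11) ≈ -226, RHS = tan(7) + tan(4) ≈ 2.029 → counterexample
(0, 4): LHS = tan(4) ≈ 1.158, RHS = tan(4) ≈ 1.158 → satisfies claim
(3, 0): LHS = tan(3) ≈ -0.1425, RHS = tan(3) ≈ -0.1425 → satisfies claim
(0, 6): LHS = tan(6) ≈ -0.291, RHS = tan(6) ≈ -0.291 → satisfies claim
(2, 0): LHS = tan(2) ≈ -2.185, RHS = tan(2) ≈ -2.185 → satisfies claim

That makes 1 counterexample.

Answer: 1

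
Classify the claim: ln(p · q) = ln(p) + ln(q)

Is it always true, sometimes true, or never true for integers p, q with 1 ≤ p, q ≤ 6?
Always true

The identity holds for every pair in the range. For instance at (p, q) = (1, 2): both sides equal ln(2) ≈ 0.6931.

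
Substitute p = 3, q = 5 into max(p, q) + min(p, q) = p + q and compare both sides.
LHS = max(3, 5) + min(3, 5) = 8
RHS = 3 + 5 = 8

LHS = RHS: the two sides agree.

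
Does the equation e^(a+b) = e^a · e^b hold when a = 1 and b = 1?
Substituting a = 1, b = 1:

LHS = e^(1+1) = e^2 ≈ 7.389
RHS = e^1 · e^1 = e^2 ≈ 7.389

LHS = RHS, so the equation holds at this point.

Answer: Holds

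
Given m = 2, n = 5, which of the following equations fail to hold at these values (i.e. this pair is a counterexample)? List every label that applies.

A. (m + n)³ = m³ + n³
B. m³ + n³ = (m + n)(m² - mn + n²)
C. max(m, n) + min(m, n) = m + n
Evaluating each claim at the given values:
A. LHS = 343, RHS = 133 → fails here (LHS ≠ RHS)
B. LHS = 133, RHS = 133 → holds here (LHS = RHS)
C. LHS = 7, RHS = 7 → holds here (LHS = RHS)

Answer: A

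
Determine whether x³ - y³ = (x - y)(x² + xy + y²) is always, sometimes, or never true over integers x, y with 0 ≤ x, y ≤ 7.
Always true

The identity holds for every pair in the range. For instance at (x, y) = (3, 5): both sides equal -98.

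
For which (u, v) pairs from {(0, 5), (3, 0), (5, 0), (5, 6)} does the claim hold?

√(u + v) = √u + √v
(0, 5), (3, 0), (5, 0)

Testing each pair:
(0, 5): LHS = √(5) ≈ 2.236, RHS = √(5) ≈ 2.236 → holds
(3, 0): LHS = √(3) ≈ 1.732, RHS = √(3) ≈ 1.732 → holds
(5, 0): LHS = √(5) ≈ 2.236, RHS = √(5) ≈ 2.236 → holds
(5, 6): LHS = √(11) ≈ 3.317, RHS = √(5) + √(6) ≈ 4.686 → fails

3 of 4 pairs satisfy the claim.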